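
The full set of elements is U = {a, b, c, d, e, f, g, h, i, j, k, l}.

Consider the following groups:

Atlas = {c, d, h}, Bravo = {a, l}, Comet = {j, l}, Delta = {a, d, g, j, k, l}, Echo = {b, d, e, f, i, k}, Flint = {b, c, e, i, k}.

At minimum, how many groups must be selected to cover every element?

3

Atlas, Delta, and Echo cover everything between them: the union {a, b, c, d, e, f, g, h, i, j, k, l} is all of U.
Only Echo contains f, so Echo is forced; the remaining 6 elements need at least 2 more groups (each remaining group adds at most 4) — so at least 3 groups are needed, and 3 is optimal.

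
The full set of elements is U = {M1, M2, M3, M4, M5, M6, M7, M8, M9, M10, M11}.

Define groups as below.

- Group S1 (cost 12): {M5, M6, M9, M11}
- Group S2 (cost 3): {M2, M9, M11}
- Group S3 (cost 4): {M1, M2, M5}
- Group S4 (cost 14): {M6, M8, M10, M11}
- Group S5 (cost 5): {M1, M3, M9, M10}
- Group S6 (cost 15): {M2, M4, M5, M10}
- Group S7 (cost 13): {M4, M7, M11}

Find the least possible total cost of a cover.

S3, S4, S5, S7 together cover every element (S3 ∪ S4 ∪ S5 ∪ S7 = {M1, M2, M3, M4, M5, M6, M7, M8, M9, M10, M11}); total cost 4 + 14 + 5 + 13 = 36.
The greedy pick S2, S5, S3, S7, S4 costs 39; no covering selection beats 36.

36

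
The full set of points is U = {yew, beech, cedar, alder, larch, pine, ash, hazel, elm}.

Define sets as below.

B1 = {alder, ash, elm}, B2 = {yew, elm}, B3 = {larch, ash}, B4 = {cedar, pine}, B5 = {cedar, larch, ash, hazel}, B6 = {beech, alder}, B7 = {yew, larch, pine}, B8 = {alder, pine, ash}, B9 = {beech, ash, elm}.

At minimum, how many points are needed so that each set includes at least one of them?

Take H = {yew, alder, pine, ash}. Each listed set contains at least one of these, so H is a hitting set of size 4.
The sets B2, B3, B4, B6 are pairwise disjoint, so any hitting set needs a separate point for each — at least 4. Hence 4 is optimal.

4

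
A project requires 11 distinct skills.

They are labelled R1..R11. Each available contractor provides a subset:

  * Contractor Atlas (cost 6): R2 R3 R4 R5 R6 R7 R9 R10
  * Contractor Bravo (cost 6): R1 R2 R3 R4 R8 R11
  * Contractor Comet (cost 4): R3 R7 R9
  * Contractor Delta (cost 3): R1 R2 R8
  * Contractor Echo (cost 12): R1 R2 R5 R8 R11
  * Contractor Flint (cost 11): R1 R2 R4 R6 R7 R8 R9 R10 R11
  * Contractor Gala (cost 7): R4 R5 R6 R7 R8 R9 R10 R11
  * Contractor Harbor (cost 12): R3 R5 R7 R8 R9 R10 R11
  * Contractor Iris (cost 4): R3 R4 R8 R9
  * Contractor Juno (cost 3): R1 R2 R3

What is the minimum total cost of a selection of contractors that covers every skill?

10

Gala, Juno together cover every skill (Gala ∪ Juno = {R1, R2, R3, R4, R5, R6, R7, R8, R9, R10, R11}); total cost 7 + 3 = 10.
The greedy pick Atlas, Delta, Bravo costs 15; no covering selection beats 10.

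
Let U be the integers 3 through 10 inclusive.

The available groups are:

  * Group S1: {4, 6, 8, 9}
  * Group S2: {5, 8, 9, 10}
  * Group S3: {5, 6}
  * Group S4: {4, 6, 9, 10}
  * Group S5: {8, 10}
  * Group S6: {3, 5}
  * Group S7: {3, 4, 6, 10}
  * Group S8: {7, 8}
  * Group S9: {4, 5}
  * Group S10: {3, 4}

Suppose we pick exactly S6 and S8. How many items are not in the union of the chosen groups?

4

Union of S6, S8 = {3, 5, 7, 8}.
Not covered: 4, 6, 9, 10 — 4 items.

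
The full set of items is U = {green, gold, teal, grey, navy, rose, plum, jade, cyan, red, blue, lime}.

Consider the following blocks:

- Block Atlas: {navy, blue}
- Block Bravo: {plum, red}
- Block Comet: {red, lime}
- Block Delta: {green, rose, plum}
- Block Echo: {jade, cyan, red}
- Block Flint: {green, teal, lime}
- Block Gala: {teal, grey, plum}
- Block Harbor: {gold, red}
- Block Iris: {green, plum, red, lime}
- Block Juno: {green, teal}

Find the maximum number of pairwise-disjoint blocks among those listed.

Atlas, Comet, Gala are pairwise disjoint (Atlas={navy,blue}; Comet={red,lime}; Gala={teal,grey,plum}).
Every remaining block overlaps one of these, and no 4 of the listed blocks are pairwise disjoint, so 3 is the maximum.

3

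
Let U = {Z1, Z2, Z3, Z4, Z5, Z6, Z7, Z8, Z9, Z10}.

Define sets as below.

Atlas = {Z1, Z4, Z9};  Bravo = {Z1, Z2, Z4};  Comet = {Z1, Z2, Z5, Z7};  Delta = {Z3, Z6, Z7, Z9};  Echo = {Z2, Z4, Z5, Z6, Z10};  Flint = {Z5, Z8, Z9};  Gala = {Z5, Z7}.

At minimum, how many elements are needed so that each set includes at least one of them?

The 3 elements {Z4, Z5, Z7} hit every set.
No choice of 2 elements meets every set, so 3 is the minimum.

3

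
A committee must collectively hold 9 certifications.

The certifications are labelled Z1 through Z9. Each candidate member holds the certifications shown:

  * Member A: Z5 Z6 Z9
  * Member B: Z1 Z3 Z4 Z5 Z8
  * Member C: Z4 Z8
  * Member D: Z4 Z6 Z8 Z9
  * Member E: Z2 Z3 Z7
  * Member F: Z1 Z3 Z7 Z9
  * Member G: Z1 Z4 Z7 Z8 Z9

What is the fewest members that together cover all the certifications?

B and D and E together: B ∪ D ∪ E = {Z1, Z2, Z3, Z4, Z5, Z6, Z7, Z8, Z9} — every certification is covered.
Only E contains Z2, so E is forced; the remaining 6 certifications need at least 2 more members (each remaining member adds at most 4) — so at least 3 members are needed, and 3 is optimal.

3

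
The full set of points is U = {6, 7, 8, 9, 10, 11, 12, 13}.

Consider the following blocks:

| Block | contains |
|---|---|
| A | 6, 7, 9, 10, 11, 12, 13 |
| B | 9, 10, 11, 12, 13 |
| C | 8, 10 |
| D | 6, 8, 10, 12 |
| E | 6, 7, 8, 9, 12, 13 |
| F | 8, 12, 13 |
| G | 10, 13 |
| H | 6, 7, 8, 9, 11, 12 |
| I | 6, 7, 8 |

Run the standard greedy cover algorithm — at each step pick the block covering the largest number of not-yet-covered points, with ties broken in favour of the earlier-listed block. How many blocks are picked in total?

Greedy: pick A (covers 7 new) → pick C (covers 1 new). Total picks: 2.

2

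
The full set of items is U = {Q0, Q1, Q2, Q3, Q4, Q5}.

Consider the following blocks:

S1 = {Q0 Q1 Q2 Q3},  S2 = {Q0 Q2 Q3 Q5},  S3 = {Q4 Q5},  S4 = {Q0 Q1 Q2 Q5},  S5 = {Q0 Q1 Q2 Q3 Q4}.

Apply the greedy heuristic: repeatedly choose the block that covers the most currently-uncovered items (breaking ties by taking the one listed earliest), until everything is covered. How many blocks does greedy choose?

2

Greedy: pick S5 (covers 5 new) → pick S2 (covers 1 new). Total picks: 2.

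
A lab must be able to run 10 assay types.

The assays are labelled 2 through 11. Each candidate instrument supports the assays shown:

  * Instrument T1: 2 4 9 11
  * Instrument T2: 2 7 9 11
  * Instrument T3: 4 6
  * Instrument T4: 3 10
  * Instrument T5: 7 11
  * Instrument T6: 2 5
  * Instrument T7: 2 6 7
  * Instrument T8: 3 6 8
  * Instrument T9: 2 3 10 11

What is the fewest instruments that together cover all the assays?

Take {T1, T5, T6, T8, T9}. Their union is {2, 3, 4, 5, 6, 7, 8, 9, 10, 11}, which is all 10 assays.
No 4 of the 9 instruments cover everything (all 126 combinations miss at least one assay), so 5 is optimal.

5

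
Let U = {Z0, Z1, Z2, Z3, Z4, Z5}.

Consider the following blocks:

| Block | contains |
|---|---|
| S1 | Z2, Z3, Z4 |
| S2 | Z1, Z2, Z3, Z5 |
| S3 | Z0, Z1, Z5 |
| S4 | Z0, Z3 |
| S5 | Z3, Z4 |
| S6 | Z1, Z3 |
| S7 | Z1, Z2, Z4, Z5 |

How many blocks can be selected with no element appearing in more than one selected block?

S1, S3 are pairwise disjoint (S1={Z2,Z3,Z4}; S3={Z0,Z1,Z5}).
Every remaining block overlaps one of these, and no 3 of the listed blocks are pairwise disjoint, so 2 is the maximum.

2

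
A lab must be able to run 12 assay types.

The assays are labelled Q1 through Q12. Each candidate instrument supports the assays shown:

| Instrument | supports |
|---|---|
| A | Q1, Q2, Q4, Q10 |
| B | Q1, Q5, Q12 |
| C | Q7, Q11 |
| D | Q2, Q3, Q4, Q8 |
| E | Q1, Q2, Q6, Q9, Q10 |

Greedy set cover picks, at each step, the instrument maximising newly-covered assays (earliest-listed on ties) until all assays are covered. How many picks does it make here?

4

Greedy: pick E (covers 5 new) → pick D (covers 3 new) → pick B (covers 2 new) → pick C (covers 2 new). Total picks: 4.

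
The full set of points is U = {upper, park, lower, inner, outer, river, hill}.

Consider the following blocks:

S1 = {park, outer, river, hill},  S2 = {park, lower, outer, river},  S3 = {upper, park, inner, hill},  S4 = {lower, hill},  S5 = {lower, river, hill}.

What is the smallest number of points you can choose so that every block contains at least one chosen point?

H = {lower, hill} meets every block (each contains at least one member of H), and |H| = 2.
No single point lies in every block, so at least 2 are needed and 2 is optimal.

2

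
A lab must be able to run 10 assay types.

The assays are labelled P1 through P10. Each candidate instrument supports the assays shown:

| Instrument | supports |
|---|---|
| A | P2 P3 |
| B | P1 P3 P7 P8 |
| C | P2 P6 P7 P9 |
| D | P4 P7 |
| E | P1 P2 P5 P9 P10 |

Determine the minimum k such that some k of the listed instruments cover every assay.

Take {B, C, D, E}. Their union is {P1, P2, P3, P4, P5, P6, P7, P8, P9, P10}, which is all 10 assays.
No 3 of the 5 instruments cover everything (all 10 combinations miss at least one assay), so 4 is optimal.

4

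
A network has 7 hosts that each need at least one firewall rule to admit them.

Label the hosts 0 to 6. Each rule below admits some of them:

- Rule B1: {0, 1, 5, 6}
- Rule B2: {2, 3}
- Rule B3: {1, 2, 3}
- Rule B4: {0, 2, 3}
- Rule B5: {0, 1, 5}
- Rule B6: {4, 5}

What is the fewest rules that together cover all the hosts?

3

B1 and B3 and B6 together: B1 ∪ B3 ∪ B6 = {0, 1, 2, 3, 4, 5, 6} — every host is covered.
Only B6 contains 4, so B6 is forced; the remaining 5 hosts need at least 2 more rules (each remaining rule adds at most 3) — so at least 3 rules are needed, and 3 is optimal.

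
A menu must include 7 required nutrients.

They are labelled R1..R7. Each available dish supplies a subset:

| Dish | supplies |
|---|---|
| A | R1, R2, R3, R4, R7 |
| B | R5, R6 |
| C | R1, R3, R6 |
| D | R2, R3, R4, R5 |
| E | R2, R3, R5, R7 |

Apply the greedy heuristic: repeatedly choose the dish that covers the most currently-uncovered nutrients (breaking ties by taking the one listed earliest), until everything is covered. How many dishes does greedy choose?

Greedy: pick A (covers 5 new) → pick B (covers 2 new). Total picks: 2.

2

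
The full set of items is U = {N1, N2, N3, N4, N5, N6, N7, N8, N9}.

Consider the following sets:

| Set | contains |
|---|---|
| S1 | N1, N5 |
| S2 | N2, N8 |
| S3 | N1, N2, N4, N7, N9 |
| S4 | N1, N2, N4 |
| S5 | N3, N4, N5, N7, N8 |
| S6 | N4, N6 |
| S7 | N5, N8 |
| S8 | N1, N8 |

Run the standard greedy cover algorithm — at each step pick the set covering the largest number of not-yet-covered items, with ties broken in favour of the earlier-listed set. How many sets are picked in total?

3

Greedy: pick S3 (covers 5 new) → pick S5 (covers 3 new) → pick S6 (covers 1 new). Total picks: 3.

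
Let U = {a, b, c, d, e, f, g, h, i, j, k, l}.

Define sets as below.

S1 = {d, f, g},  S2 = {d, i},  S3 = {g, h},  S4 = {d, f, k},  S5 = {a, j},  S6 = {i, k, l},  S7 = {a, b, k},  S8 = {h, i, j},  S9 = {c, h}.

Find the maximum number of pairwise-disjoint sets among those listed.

4

S1, S5, S6, S9 are pairwise disjoint (S1={d,f,g}; S5={a,j}; S6={i,k,l}; S9={c,h}).
Every remaining set overlaps one of these, and no 5 of the listed sets are pairwise disjoint, so 4 is the maximum.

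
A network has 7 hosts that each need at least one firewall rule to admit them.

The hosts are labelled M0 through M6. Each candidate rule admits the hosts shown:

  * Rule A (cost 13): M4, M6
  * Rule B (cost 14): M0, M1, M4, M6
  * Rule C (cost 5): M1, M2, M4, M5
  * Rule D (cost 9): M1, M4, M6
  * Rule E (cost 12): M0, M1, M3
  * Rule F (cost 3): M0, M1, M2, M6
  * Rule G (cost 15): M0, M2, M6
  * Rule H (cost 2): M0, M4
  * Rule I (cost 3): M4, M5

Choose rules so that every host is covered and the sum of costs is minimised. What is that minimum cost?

18

E, F, I together cover every host (E ∪ F ∪ I = {M0, M1, M2, M3, M4, M5, M6}); total cost 12 + 3 + 3 = 18.
No covering selection has total cost below 18.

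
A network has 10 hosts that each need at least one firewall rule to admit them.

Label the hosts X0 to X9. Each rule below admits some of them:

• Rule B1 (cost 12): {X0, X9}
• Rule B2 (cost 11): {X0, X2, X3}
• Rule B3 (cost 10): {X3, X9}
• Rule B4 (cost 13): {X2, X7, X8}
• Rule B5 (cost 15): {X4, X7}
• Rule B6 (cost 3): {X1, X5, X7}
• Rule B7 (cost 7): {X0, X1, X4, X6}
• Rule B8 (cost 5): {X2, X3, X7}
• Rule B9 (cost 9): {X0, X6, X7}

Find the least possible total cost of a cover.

B3, B4, B6, B7 together cover every host (B3 ∪ B4 ∪ B6 ∪ B7 = {X0, X1, X2, X3, X4, X5, X6, X7, X8, X9}); total cost 10 + 13 + 3 + 7 = 33.
The greedy pick B6, B7, B8, B3, B4 costs 38; no covering selection beats 33.

33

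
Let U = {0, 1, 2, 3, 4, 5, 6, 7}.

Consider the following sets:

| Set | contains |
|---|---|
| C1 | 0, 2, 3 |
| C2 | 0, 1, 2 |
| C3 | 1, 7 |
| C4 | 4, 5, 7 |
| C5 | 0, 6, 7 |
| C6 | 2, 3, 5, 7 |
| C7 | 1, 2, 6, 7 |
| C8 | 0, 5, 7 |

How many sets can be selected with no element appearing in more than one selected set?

C1, C4 are pairwise disjoint (C1={0,2,3}; C4={4,5,7}).
Every remaining set overlaps one of these, and no 3 of the listed sets are pairwise disjoint, so 2 is the maximum.

2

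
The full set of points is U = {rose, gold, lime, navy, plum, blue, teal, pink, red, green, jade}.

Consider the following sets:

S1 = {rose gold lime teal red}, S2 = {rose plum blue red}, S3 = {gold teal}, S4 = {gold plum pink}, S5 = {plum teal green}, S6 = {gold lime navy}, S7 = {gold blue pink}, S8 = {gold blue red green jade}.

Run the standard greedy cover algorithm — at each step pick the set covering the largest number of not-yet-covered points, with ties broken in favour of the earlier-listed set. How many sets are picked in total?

Greedy: pick S1 (covers 5 new) → pick S8 (covers 3 new) → pick S4 (covers 2 new) → pick S6 (covers 1 new). Total picks: 4.

4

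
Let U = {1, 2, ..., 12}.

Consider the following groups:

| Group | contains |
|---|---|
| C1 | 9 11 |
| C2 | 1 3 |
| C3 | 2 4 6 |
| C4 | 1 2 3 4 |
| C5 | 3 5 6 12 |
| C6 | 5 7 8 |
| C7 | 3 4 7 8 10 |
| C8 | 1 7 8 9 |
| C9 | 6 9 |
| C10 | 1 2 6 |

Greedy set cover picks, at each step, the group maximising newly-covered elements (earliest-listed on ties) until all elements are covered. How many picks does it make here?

4

Greedy: pick C7 (covers 5 new) → pick C5 (covers 3 new) → pick C1 (covers 2 new) → pick C4 (covers 2 new). Total picks: 4.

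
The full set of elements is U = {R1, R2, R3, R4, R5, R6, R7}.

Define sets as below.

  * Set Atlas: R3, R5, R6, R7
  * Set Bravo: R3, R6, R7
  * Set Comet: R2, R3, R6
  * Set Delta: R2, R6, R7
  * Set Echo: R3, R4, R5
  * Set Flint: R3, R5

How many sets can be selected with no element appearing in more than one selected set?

2

Delta, Flint are pairwise disjoint (Delta={R2,R6,R7}; Flint={R3,R5}).
Every remaining set overlaps one of these, and no 3 of the listed sets are pairwise disjoint, so 2 is the maximum.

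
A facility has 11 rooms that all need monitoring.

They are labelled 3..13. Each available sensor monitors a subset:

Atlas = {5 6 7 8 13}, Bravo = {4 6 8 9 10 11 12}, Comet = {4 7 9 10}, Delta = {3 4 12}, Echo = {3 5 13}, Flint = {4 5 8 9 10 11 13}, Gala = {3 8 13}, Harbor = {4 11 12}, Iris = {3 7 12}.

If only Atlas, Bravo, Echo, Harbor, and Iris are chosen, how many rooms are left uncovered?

0

Union of Atlas, Bravo, Echo, Harbor, Iris = {3, 4, 5, 6, 7, 8, 9, 10, 11, 12, 13} — that's every room, so 0 are uncovered.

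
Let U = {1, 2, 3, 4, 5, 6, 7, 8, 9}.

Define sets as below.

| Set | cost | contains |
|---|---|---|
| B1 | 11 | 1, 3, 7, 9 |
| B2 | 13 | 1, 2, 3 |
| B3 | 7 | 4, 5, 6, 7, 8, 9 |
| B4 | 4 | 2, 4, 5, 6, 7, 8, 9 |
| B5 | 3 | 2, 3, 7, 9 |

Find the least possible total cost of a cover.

15

B1, B4 together cover every point (B1 ∪ B4 = {1, 2, 3, 4, 5, 6, 7, 8, 9}); total cost 11 + 4 = 15.
The greedy pick B4, B5, B1 costs 18; no covering selection beats 15.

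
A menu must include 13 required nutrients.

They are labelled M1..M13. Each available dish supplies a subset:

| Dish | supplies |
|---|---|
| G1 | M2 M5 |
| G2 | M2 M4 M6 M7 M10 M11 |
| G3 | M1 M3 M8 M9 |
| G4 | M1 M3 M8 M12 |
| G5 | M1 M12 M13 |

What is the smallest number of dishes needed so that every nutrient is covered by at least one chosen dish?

G1 and G2 and G3 and G5 together: G1 ∪ G2 ∪ G3 ∪ G5 = {M1, M2, M3, M4, M5, M6, M7, M8, M9, M10, M11, M12, M13} — every nutrient is covered.
Only G1 contains M5, so G1 is forced; the remaining 11 nutrients need at least 3 more dishes (each remaining dish adds at most 5) — so at least 4 dishes are needed, and 4 is optimal.

4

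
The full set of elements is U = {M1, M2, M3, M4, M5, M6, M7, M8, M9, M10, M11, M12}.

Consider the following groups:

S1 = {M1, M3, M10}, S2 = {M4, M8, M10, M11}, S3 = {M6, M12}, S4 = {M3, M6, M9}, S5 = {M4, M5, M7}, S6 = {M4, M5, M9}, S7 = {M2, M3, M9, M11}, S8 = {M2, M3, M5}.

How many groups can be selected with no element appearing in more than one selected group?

S3, S5, S7 are pairwise disjoint (S3={M6,M12}; S5={M4,M5,M7}; S7={M2,M3,M9,M11}).
Every remaining group overlaps one of these, and no 4 of the listed groups are pairwise disjoint, so 3 is the maximum.

3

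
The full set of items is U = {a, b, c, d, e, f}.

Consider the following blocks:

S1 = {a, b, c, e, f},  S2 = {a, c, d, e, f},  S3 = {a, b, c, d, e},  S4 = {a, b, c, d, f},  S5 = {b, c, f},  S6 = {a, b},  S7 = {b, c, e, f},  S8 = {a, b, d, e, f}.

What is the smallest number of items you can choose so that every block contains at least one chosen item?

2

H = {a, b} meets every block (each contains at least one member of H), and |H| = 2.
No single item lies in every block, so at least 2 are needed and 2 is optimal.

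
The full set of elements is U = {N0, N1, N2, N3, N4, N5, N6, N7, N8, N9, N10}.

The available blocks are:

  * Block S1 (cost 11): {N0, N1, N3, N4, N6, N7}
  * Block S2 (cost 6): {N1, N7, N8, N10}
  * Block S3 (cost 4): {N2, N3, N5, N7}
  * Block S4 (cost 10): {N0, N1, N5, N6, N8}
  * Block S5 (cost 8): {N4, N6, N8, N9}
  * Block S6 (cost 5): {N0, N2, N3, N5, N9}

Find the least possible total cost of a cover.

S2, S5, S6 together cover every element (S2 ∪ S5 ∪ S6 = {N0, N1, N2, N3, N4, N5, N6, N7, N8, N9, N10}); total cost 6 + 8 + 5 = 19.
The greedy pick S3, S2, S6, S5 costs 23; no covering selection beats 19.

19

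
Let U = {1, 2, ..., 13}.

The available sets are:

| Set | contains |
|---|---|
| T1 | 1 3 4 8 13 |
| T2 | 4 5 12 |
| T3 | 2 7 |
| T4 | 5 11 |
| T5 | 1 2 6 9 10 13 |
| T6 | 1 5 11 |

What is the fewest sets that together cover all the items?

5

T1, T2, T3, T4, and T5 cover everything between them: the union {1, 2, 3, 4, 5, 6, 7, 8, 9, 10, 11, 12, 13} is all of U.
No 4 of the 6 sets cover everything (all 15 combinations miss at least one item), so 5 is optimal.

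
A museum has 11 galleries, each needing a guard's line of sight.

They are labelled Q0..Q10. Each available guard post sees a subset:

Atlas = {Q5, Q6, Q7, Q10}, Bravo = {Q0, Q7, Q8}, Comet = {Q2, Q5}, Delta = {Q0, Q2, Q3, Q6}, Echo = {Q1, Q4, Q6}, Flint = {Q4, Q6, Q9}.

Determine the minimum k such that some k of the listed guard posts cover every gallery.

Take {Atlas, Bravo, Delta, Echo, Flint}. Their union is {Q0, Q1, Q2, Q3, Q4, Q5, Q6, Q7, Q8, Q9, Q10}, which is all 11 galleries.
No 4 of the 6 guard posts cover everything (all 15 combinations miss at least one gallery), so 5 is optimal.

5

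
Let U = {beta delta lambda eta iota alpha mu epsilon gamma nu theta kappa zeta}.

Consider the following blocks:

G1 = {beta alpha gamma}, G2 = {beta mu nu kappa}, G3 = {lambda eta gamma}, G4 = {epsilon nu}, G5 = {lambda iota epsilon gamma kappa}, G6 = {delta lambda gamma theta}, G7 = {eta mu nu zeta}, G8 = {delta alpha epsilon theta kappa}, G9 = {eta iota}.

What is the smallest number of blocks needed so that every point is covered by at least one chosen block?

4

G1 and G5 and G7 and G8 together: G1 ∪ G5 ∪ G7 ∪ G8 = {beta, delta, lambda, eta, iota, alpha, mu, epsilon, gamma, nu, theta, kappa, zeta} — every point is covered.
No 3 of the 9 blocks cover everything (all 84 combinations miss at least one point), so 4 is optimal.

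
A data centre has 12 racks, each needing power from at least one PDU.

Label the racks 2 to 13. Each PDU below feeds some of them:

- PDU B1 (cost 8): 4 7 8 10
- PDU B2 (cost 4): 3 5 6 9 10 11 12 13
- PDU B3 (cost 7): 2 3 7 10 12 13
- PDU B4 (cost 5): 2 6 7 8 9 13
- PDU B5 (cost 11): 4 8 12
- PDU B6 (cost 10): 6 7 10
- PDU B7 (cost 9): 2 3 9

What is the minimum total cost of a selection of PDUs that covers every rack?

B1, B2, B4 together cover every rack (B1 ∪ B2 ∪ B4 = {2, 3, 4, 5, 6, 7, 8, 9, 10, 11, 12, 13}); total cost 8 + 4 + 5 = 17.
No covering selection has total cost below 17.

17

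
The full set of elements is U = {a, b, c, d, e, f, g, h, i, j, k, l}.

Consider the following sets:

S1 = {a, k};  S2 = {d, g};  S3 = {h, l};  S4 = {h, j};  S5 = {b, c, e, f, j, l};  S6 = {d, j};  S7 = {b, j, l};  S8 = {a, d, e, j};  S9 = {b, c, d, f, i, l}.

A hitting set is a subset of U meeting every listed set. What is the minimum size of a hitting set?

The 4 elements {a, g, j, l} hit every set.
No choice of 3 elements meets every set, so 4 is the minimum.

4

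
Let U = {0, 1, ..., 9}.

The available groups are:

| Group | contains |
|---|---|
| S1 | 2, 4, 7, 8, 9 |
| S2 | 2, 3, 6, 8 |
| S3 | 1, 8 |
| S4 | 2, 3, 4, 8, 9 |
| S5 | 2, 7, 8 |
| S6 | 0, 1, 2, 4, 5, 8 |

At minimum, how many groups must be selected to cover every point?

S1, S2, and S6 cover everything between them: the union {0, 1, 2, 3, 4, 5, 6, 7, 8, 9} is all of U.
Only S6 contains 0, so S6 is forced; the remaining 4 points need at least 2 more groups (each remaining group adds at most 2) — so at least 3 groups are needed, and 3 is optimal.

3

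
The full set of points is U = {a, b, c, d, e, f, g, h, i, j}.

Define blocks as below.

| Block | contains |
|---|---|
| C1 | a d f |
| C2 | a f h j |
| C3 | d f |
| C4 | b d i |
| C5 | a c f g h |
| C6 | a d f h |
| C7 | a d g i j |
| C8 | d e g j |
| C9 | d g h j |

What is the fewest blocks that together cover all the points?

3

Take {C4, C5, C8}. Their union is {a, b, c, d, e, f, g, h, i, j}, which is all 10 points.
Only C4 contains b, so C4 is forced; the remaining 7 points need at least 2 more blocks (each remaining block adds at most 5) — so at least 3 blocks are needed, and 3 is optimal.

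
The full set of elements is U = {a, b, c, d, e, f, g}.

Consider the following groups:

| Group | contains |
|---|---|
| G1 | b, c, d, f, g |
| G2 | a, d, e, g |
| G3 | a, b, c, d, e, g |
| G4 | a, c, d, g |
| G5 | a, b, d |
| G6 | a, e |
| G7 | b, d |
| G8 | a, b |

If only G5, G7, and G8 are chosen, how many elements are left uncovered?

Union of G5, G7, G8 = {a, b, d}.
Not covered: c, e, f, g — 4 elements.

4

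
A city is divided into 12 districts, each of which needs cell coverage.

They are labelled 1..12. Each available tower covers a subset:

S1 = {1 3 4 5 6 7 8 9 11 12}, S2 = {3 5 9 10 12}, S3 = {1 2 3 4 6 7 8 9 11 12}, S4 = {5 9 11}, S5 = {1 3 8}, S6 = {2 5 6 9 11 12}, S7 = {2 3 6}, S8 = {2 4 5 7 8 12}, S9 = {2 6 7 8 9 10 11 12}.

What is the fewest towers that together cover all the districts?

S2 and S3 together: S2 ∪ S3 = {1, 2, 3, 4, 5, 6, 7, 8, 9, 10, 11, 12} — every district is covered.
No single tower has all 12 districts (the largest, S1, has 10), so 2 is optimal.

2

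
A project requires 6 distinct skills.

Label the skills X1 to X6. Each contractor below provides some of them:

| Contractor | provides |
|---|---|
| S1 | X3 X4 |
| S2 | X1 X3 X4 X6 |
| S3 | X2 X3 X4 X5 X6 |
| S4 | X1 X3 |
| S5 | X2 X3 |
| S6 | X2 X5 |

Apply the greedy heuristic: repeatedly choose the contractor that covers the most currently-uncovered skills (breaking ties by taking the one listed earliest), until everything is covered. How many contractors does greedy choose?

Greedy: pick S3 (covers 5 new) → pick S2 (covers 1 new). Total picks: 2.

2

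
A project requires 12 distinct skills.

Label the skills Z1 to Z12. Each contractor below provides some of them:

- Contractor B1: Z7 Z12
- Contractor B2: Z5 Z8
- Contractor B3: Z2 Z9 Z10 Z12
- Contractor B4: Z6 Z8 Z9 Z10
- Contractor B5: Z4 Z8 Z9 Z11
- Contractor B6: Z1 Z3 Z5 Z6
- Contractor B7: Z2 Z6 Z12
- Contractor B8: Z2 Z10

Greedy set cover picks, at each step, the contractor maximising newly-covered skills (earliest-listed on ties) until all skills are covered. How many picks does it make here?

Greedy: pick B3 (covers 4 new) → pick B6 (covers 4 new) → pick B5 (covers 3 new) → pick B1 (covers 1 new). Total picks: 4.

4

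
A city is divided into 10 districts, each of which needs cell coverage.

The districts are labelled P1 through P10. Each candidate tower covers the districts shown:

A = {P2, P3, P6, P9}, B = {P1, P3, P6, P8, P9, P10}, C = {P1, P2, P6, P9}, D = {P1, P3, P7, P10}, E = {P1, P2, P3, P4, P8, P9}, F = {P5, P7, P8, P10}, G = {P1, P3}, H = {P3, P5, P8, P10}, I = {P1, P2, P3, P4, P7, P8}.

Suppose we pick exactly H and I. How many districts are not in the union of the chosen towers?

2

Union of H, I = {P1, P2, P3, P4, P5, P7, P8, P10}.
Not covered: P6, P9 — 2 districts.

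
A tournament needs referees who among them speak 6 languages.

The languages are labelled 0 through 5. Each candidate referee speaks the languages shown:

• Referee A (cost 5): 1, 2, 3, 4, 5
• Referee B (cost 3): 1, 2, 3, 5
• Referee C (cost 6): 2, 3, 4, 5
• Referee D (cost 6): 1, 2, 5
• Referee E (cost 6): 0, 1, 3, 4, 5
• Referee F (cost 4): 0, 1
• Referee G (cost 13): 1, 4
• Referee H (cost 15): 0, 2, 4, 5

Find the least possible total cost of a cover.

A, F together cover every language (A ∪ F = {0, 1, 2, 3, 4, 5}); total cost 5 + 4 = 9.
No covering selection has total cost below 9.

9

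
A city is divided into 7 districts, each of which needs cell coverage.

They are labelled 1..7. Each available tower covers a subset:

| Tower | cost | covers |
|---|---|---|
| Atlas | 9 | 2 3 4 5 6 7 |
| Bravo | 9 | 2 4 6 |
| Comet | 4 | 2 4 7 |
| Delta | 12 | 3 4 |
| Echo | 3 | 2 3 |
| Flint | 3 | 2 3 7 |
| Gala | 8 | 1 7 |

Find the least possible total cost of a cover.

17

Atlas, Gala together cover every district (Atlas ∪ Gala = {1, 2, 3, 4, 5, 6, 7}); total cost 9 + 8 = 17.
The greedy pick Flint, Atlas, Gala costs 20; no covering selection beats 17.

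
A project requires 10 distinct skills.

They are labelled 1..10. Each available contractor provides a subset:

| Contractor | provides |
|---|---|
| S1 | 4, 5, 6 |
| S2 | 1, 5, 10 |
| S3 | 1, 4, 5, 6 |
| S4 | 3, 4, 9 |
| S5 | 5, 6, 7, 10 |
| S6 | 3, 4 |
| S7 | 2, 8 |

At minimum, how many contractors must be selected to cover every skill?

Take {S3, S4, S5, S7}. Their union is {1, 2, 3, 4, 5, 6, 7, 8, 9, 10}, which is all 10 skills.
No 3 of the 7 contractors cover everything (all 35 combinations miss at least one skill), so 4 is optimal.

4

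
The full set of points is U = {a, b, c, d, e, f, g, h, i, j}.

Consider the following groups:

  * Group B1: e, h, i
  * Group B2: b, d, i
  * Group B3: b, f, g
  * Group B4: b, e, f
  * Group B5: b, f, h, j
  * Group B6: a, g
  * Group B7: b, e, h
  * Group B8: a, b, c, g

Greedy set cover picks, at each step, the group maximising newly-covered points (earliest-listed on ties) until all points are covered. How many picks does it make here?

4

Greedy: pick B5 (covers 4 new) → pick B8 (covers 3 new) → pick B1 (covers 2 new) → pick B2 (covers 1 new). Total picks: 4.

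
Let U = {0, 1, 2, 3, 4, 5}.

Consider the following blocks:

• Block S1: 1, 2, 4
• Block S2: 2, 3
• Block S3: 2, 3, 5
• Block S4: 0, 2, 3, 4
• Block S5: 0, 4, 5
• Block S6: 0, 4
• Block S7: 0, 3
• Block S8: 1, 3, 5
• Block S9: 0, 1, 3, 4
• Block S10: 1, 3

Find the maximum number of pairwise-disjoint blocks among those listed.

S2, S5 are pairwise disjoint (S2={2,3}; S5={0,4,5}).
Every remaining block overlaps one of these, and no 3 of the listed blocks are pairwise disjoint, so 2 is the maximum.

2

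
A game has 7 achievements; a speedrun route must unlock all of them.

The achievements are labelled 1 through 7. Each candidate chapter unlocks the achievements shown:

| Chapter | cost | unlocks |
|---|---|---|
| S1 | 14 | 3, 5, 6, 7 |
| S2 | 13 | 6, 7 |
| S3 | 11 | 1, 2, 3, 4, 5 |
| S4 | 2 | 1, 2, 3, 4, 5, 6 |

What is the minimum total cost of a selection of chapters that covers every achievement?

S2, S4 together cover every achievement (S2 ∪ S4 = {1, 2, 3, 4, 5, 6, 7}); total cost 13 + 2 = 15.
No covering selection has total cost below 15.

15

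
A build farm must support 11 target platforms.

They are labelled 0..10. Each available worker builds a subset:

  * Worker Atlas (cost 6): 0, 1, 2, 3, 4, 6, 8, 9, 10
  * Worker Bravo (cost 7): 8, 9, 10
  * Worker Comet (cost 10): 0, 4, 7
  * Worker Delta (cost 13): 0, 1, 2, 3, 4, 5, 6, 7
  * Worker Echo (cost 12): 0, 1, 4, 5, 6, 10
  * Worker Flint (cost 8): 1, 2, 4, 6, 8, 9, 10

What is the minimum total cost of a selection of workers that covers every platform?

19

Atlas, Delta together cover every platform (Atlas ∪ Delta = {0, 1, 2, 3, 4, 5, 6, 7, 8, 9, 10}); total cost 6 + 13 = 19.
No covering selection has total cost below 19.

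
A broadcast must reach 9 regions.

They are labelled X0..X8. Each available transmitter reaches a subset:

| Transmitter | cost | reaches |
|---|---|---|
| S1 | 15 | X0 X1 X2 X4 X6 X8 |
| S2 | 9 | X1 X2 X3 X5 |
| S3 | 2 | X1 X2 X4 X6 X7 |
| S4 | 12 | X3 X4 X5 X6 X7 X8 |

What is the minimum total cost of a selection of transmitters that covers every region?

26

S1, S2, S3 together cover every region (S1 ∪ S2 ∪ S3 = {X0, X1, X2, X3, X4, X5, X6, X7, X8}); total cost 15 + 9 + 2 = 26.
The greedy pick S3, S4, S1 costs 29; no covering selection beats 26.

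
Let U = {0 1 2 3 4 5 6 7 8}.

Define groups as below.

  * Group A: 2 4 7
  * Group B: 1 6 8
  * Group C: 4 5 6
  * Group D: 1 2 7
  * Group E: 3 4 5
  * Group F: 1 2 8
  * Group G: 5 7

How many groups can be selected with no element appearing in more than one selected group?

2

B, G are pairwise disjoint (B={1,6,8}; G={5,7}).
Every remaining group overlaps one of these, and no 3 of the listed groups are pairwise disjoint, so 2 is the maximum.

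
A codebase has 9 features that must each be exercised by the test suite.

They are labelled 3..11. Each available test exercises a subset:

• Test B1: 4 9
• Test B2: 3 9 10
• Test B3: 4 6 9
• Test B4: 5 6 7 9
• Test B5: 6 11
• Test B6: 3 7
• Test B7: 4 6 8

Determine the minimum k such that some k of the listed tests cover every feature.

4

Take {B2, B4, B5, B7}. Their union is {3, 4, 5, 6, 7, 8, 9, 10, 11}, which is all 9 features.
Only B4 contains 5, so B4 is forced; the remaining 5 features need at least 3 more tests (each remaining test adds at most 2) — so at least 4 tests are needed, and 4 is optimal.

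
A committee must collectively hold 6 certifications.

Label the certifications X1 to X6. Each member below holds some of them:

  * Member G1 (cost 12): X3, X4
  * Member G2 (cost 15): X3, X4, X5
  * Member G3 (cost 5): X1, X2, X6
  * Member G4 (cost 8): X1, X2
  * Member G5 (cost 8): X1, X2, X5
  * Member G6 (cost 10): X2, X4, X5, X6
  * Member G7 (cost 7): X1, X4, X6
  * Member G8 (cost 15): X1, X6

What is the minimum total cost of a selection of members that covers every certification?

G2, G3 together cover every certification (G2 ∪ G3 = {X1, X2, X3, X4, X5, X6}); total cost 15 + 5 = 20.
No covering selection has total cost below 20.

20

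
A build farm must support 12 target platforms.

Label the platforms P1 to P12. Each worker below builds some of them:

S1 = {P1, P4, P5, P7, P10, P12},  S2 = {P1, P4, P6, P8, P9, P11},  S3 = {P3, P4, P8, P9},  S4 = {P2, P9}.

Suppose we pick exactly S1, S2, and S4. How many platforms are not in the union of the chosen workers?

1

Union of S1, S2, S4 = {P1, P2, P4, P5, P6, P7, P8, P9, P10, P11, P12}.
Not covered: P3 — 1 platform.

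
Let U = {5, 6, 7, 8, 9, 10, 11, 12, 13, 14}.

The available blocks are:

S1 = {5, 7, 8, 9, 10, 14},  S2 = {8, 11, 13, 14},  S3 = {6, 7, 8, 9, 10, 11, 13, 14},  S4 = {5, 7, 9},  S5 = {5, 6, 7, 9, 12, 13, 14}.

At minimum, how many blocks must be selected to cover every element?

2

Take {S3, S5}. Their union is {5, 6, 7, 8, 9, 10, 11, 12, 13, 14}, which is all 10 elements.
No single block has all 10 elements (the largest, S3, has 8), so 2 is optimal.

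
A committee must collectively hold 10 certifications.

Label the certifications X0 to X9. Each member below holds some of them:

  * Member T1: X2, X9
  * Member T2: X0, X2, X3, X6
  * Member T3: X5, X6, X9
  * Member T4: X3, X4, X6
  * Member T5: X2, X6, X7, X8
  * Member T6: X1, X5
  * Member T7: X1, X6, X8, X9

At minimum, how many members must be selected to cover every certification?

5

T2 and T3 and T4 and T5 and T7 together: T2 ∪ T3 ∪ T4 ∪ T5 ∪ T7 = {X0, X1, X2, X3, X4, X5, X6, X7, X8, X9} — every certification is covered.
No 4 of the 7 members cover everything (all 35 combinations miss at least one certification), so 5 is optimal.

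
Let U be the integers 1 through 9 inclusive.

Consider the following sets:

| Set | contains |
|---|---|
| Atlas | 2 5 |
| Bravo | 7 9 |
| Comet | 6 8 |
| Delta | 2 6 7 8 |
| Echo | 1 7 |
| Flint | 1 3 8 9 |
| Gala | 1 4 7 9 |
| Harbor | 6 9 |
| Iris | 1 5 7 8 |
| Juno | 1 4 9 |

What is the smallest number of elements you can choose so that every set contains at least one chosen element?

H = {1, 5, 6, 9} meets every set (each contains at least one member of H), and |H| = 4.
No choice of 3 elements meets every set, so 4 is the minimum.

4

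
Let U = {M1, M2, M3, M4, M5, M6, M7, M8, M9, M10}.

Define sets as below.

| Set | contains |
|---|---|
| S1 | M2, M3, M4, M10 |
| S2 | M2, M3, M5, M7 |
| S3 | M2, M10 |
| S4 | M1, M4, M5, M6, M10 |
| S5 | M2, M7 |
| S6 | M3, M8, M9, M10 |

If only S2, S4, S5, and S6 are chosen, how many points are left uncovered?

0

Union of S2, S4, S5, S6 = {M1, M2, M3, M4, M5, M6, M7, M8, M9, M10} — that's every point, so 0 are uncovered.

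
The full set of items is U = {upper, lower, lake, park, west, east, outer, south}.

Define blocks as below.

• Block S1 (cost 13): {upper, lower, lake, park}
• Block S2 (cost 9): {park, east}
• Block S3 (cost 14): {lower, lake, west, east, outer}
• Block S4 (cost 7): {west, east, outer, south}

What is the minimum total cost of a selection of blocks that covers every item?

20

S1, S4 together cover every item (S1 ∪ S4 = {upper, lower, lake, park, west, east, outer, south}); total cost 13 + 7 = 20.
No covering selection has total cost below 20.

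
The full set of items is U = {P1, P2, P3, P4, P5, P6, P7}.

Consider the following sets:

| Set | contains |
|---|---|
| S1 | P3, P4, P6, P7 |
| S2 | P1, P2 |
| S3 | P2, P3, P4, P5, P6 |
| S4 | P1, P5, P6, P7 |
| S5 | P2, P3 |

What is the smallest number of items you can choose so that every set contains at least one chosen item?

H = {P1, P3} meets every set (each contains at least one member of H), and |H| = 2.
The sets S4, S5 are pairwise disjoint, so any hitting set needs a separate item for each — at least 2. Hence 2 is optimal.

2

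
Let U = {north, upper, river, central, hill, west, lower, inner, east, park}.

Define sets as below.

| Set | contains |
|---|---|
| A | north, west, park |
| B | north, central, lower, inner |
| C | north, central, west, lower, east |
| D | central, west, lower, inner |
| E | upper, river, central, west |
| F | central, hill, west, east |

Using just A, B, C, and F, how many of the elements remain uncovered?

Union of A, B, C, F = {north, central, hill, west, lower, inner, east, park}.
Not covered: upper, river — 2 elements.

2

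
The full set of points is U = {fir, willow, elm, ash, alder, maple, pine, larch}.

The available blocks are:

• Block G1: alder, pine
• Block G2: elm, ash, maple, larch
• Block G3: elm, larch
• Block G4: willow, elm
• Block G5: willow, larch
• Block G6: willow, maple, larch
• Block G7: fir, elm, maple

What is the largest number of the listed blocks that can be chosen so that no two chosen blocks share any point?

G1, G5, G7 are pairwise disjoint (G1={alder,pine}; G5={willow,larch}; G7={fir,elm,maple}).
Every remaining block overlaps one of these, and no 4 of the listed blocks are pairwise disjoint, so 3 is the maximum.

3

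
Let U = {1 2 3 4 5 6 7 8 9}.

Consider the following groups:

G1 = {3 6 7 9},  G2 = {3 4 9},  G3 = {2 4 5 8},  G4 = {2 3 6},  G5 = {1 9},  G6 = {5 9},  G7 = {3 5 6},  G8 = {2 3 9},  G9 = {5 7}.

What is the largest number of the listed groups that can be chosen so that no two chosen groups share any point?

G4, G5, G9 are pairwise disjoint (G4={2,3,6}; G5={1,9}; G9={5,7}).
Every remaining group overlaps one of these, and no 4 of the listed groups are pairwise disjoint, so 3 is the maximum.

3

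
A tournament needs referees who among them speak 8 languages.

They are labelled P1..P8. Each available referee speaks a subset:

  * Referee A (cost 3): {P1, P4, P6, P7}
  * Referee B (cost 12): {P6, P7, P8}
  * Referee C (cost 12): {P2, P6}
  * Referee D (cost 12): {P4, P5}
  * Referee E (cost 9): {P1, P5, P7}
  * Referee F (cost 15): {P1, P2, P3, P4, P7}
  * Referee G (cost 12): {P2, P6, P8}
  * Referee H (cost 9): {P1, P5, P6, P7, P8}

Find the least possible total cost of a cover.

F, H together cover every language (F ∪ H = {P1, P2, P3, P4, P5, P6, P7, P8}); total cost 15 + 9 = 24.
The greedy pick A, H, F costs 27; no covering selection beats 24.

24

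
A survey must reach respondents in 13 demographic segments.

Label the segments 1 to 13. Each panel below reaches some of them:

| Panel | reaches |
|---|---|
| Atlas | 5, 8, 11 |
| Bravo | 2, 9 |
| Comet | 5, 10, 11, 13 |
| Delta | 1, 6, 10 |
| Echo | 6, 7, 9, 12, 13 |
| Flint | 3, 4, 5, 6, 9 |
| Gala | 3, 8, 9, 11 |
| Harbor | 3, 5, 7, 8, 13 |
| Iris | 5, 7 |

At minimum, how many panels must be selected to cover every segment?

Atlas and Bravo and Delta and Echo and Flint together: Atlas ∪ Bravo ∪ Delta ∪ Echo ∪ Flint = {1, 2, 3, 4, 5, 6, 7, 8, 9, 10, 11, 12, 13} — every segment is covered.
No 4 of the 9 panels cover everything (all 126 combinations miss at least one segment), so 5 is optimal.

5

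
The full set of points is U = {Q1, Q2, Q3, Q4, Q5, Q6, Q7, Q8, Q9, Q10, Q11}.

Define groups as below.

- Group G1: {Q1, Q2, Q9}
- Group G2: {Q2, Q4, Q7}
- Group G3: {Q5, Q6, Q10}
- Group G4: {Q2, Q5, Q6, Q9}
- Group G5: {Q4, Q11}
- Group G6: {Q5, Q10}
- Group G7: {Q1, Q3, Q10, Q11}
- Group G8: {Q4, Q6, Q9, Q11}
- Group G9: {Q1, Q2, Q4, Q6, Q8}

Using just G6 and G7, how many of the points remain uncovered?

6

Union of G6, G7 = {Q1, Q3, Q5, Q10, Q11}.
Not covered: Q2, Q4, Q6, Q7, Q8, Q9 — 6 points.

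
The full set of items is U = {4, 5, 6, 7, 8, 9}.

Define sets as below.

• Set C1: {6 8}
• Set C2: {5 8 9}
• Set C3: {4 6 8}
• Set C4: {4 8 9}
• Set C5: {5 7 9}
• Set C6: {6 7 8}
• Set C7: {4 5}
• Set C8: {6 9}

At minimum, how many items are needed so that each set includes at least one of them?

3

Take H = {5, 6, 8}. Each listed set contains at least one of these, so H is a hitting set of size 3.
No choice of 2 items meets every set, so 3 is the minimum.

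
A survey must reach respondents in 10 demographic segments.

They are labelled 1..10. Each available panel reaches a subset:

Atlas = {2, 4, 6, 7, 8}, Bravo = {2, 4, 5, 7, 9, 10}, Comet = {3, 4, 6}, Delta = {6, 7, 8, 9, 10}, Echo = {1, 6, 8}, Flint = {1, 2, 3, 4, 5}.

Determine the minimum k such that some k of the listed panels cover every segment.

2

Take {Delta, Flint}. Their union is {1, 2, 3, 4, 5, 6, 7, 8, 9, 10}, which is all 10 segments.
No single panel has all 10 segments (the largest, Bravo, has 6), so 2 is optimal.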